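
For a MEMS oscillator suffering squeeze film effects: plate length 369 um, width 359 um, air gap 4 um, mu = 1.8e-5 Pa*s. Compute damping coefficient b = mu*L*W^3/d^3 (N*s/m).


Step 1: Convert to SI.
L = 369e-6 m, W = 359e-6 m, d = 4e-6 m
Step 2: W^3 = (359e-6)^3 = 4.63e-11 m^3
Step 3: d^3 = (4e-6)^3 = 6.40e-17 m^3
Step 4: b = 1.8e-5 * 369e-6 * 4.63e-11 / 6.40e-17
b = 4.80e-03 N*s/m


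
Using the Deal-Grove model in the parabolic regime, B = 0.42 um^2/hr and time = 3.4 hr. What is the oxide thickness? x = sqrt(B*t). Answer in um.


Step 1: Compute B*t = 0.42 * 3.4 = 1.428
Step 2: x = sqrt(1.428)
x = 1.195 um


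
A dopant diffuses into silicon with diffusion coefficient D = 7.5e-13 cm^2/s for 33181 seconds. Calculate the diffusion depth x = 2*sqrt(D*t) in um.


Step 1: Compute D*t = 7.5e-13 * 33181 = 2.488575e-08 cm^2
Step 2: sqrt(D*t) = 1.57752e-04 cm
Step 3: x = 2 * 1.57752e-04 cm = 3.15504e-04 cm
Step 4: Convert to um (1 cm = 1e4 um): x = 3.155 um


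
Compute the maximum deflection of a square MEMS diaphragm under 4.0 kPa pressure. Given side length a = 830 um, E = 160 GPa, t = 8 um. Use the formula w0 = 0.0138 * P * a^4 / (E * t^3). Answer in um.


Step 1: Convert pressure to compatible units (E is in GPa, so P in GPa).
P = 4.0 kPa = 4.0e-6 GPa
Step 2: Compute numerator: 0.0138 * P * a^4.
a^4 = 830^4 = 474583210000
numerator = 0.0138 * 4.0e-6 * 474583210000 = 2.6197e+04
Step 3: Compute denominator: E * t^3 = 160 * 8^3 = 81920
Step 4: w0 = numerator / denominator = 2.6197e+04 / 81920 = 0.3198 um


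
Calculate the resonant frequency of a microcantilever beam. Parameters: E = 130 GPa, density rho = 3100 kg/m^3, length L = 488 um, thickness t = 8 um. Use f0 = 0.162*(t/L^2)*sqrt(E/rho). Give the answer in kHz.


Step 1: Convert units to SI.
t_SI = 8e-6 m, L_SI = 488e-6 m
Step 2: Calculate sqrt(E/rho).
sqrt(130e9 / 3100) = 6475.76 m/s
Step 3: Compute f0.
f0 = 0.162 * 8e-6 / (488e-6)^2 * 6475.76 = 35241.6 Hz = 35.24 kHz


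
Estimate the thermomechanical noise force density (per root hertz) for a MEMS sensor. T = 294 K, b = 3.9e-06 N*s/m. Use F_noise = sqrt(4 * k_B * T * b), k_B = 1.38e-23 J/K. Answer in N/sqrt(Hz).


Step 1: Compute 4 * k_B * T * b
= 4 * 1.38e-23 * 294 * 3.9e-06
= 6.3292e-26 N^2/Hz
Step 2: F_noise = sqrt(6.3292e-26)
F_noise = 2.52e-13 N/sqrt(Hz)


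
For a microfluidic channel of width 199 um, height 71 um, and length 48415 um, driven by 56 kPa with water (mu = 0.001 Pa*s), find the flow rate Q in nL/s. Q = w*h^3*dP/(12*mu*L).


Step 1: Convert all dimensions to SI (meters).
w = 199e-6 m, h = 71e-6 m, L = 48415e-6 m, dP = 56e3 Pa
Step 2: Q = w * h^3 * dP / (12 * mu * L)
Q = 199e-6 * (71e-6)^3 * 56e3 / (12 * 0.001 * 48415e-6) = 6.86522804e-09 m^3/s
Step 3: Convert Q from m^3/s to nL/s (1 m^3 = 1e12 nL, so multiply by 1e12).
Q = 6865.228 nL/s


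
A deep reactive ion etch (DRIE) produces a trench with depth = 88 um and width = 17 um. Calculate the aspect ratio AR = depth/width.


Step 1: AR = depth / width
Step 2: AR = 88 / 17
AR = 5.2


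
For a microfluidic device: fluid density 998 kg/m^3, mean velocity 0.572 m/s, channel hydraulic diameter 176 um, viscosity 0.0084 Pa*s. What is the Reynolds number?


Step 1: Convert Dh to meters: Dh = 176e-6 m
Step 2: Re = rho * v * Dh / mu
Re = 998 * 0.572 * 176e-6 / 0.0084
Re = 11.961


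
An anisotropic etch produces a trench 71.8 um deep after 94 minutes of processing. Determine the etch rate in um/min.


Step 1: Etch rate = depth / time
Step 2: rate = 71.8 / 94
rate = 0.764 um/min


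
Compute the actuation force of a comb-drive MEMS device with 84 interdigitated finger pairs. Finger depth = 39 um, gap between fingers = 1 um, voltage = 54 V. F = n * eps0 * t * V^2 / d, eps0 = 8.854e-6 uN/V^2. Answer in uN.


Step 1: Parameters: n=84, eps0=8.854e-6 uN/V^2, t=39 um, V=54 V, d=1 um
Step 2: V^2 = 2916
Step 3: F = 84 * 8.854e-6 * 39 * 2916 / 1
F = 84.581 uN


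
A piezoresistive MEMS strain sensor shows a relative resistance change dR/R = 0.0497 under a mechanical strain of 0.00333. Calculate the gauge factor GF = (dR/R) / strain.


Step 1: Identify values.
dR/R = 0.0497, strain = 0.00333
Step 2: GF = (dR/R) / strain = 0.0497 / 0.00333
GF = 14.9


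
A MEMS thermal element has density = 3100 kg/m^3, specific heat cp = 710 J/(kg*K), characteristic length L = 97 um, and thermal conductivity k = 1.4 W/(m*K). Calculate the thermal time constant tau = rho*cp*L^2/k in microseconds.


Step 1: Convert L to m: L = 97e-6 m
Step 2: L^2 = (97e-6)^2 = 9.409e-09 m^2
Step 3: tau = 3100 * 710 * 9.409e-09 / 1.4 = 1.479229214e-02 s
Step 4: Convert to microseconds (multiply by 1e6).
tau = 14792.292 us


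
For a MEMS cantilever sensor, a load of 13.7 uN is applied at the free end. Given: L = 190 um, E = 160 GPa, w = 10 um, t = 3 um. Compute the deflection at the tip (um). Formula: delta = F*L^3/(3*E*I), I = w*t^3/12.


Step 1: Calculate the second moment of area.
I = w * t^3 / 12 = 10 * 3^3 / 12 = 22.5 um^4
Step 2: Convert E to consistent units (1 GPa = 1000 uN/um^2).
E = 160 GPa = 160000 uN/um^2
Step 3: Calculate tip deflection.
delta = F * L^3 / (3 * E * I)
delta = 13.7 * 190^3 / (3 * 160000 * 22.5)
delta = 8.7008 um


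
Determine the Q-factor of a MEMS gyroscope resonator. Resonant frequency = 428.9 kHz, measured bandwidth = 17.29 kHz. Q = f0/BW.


Step 1: Q = f0 / bandwidth
Step 2: Q = 428.9 / 17.29
Q = 24.8


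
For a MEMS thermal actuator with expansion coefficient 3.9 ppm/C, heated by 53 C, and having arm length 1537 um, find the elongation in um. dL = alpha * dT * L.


Step 1: Convert CTE: alpha = 3.9 ppm/C = 3.9e-6 /C
Step 2: dL = 3.9e-6 * 53 * 1537
dL = 0.3177 um


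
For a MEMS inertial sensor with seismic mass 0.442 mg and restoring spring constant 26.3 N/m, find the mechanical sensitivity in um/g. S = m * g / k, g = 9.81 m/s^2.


Step 1: Convert mass: m = 0.442 mg = 4.42e-07 kg
Step 2: S = m * g / k = 4.42e-07 * 9.81 / 26.3
Step 3: S = 1.65e-07 m/g
Step 4: Convert to um/g: S = 0.165 um/g


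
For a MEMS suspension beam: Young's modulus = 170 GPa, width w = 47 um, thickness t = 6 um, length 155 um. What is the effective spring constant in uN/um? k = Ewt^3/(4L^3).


Step 1: Convert E to consistent units (1 GPa = 1000 uN/um^2).
E = 170 GPa = 170000 uN/um^2
Step 2: Compute t^3 = 6^3 = 216
Step 3: Compute L^3 = 155^3 = 3723875
Step 4: k = 170000 * 47 * 216 / (4 * 3723875)
k = 115.8632 uN/um


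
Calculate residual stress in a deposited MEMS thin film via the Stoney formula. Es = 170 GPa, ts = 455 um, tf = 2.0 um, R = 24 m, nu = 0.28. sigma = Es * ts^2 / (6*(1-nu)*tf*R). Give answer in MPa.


Step 1: Compute numerator: Es * ts^2 = 170 * 455^2 = 35194250 (GPa*um^2)
Step 2: Compute denominator (R in um): 6*(1-nu)*tf*R = 6*0.72*2.0*24e6 = 207360000.0 (um^2)
Step 3: sigma (GPa) = 35194250 / 207360000.0 = 1.69725e-01 GPa
Step 4: Convert to MPa (x1000): sigma = 169.7 MPa


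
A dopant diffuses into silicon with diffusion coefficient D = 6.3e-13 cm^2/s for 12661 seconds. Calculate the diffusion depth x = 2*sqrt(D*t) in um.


Step 1: Compute D*t = 6.3e-13 * 12661 = 7.97643e-09 cm^2
Step 2: sqrt(D*t) = 8.93109e-05 cm
Step 3: x = 2 * 8.93109e-05 cm = 1.786218e-04 cm
Step 4: Convert to um (1 cm = 1e4 um): x = 1.786 um


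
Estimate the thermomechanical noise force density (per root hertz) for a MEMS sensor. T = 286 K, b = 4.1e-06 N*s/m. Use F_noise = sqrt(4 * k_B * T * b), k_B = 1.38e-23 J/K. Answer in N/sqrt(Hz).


Step 1: Compute 4 * k_B * T * b
= 4 * 1.38e-23 * 286 * 4.1e-06
= 6.4728e-26 N^2/Hz
Step 2: F_noise = sqrt(6.4728e-26)
F_noise = 2.54e-13 N/sqrt(Hz)


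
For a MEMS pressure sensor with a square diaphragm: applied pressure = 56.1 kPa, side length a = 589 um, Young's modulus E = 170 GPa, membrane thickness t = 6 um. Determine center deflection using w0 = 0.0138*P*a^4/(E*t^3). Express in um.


Step 1: Convert pressure to compatible units (E is in GPa, so P in GPa).
P = 56.1 kPa = 56.1e-6 GPa
Step 2: Compute numerator: 0.0138 * P * a^4.
a^4 = 589^4 = 120354180241
numerator = 0.0138 * 56.1e-6 * 120354180241 = 9.31758e+04
Step 3: Compute denominator: E * t^3 = 170 * 6^3 = 36720
Step 4: w0 = numerator / denominator = 9.31758e+04 / 36720 = 2.5375 um


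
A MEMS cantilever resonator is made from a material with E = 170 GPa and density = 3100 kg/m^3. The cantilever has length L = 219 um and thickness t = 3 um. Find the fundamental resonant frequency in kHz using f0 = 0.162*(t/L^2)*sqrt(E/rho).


Step 1: Convert units to SI.
t_SI = 3e-6 m, L_SI = 219e-6 m
Step 2: Calculate sqrt(E/rho).
sqrt(170e9 / 3100) = 7405.32 m/s
Step 3: Compute f0.
f0 = 0.162 * 3e-6 / (219e-6)^2 * 7405.32 = 75039.8 Hz = 75.04 kHz


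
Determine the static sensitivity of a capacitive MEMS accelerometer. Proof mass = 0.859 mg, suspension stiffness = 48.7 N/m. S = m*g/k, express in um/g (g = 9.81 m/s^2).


Step 1: Convert mass: m = 0.859 mg = 8.59e-07 kg
Step 2: S = m * g / k = 8.59e-07 * 9.81 / 48.7
Step 3: S = 1.73e-07 m/g
Step 4: Convert to um/g: S = 0.173 um/g


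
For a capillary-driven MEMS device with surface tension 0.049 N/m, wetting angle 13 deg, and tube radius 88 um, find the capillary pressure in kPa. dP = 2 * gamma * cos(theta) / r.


Step 1: cos(13 deg) = 0.9744
Step 2: Convert r to m: r = 88e-6 m
Step 3: dP = 2 * 0.049 * 0.9744 / 88e-6 = 1085.1 Pa
Step 4: Convert Pa to kPa (divide by 1000).
dP = 1.09 kPa


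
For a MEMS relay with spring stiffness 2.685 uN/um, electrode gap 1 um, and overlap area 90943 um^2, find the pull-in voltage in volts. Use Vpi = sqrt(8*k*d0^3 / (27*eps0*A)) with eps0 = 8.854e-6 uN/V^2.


Step 1: Compute numerator: 8 * k * d0^3 = 8 * 2.685 * 1^3 = 21.48
Step 2: Compute denominator: 27 * eps0 * A = 27 * 8.854e-6 * 90943 = 21.740652
Step 3: Vpi = sqrt(21.48 / 21.740652)
Vpi = 0.99 V


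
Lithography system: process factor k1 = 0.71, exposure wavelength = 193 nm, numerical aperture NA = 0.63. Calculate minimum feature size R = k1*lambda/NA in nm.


Step 1: Identify values: k1 = 0.71, lambda = 193 nm, NA = 0.63
Step 2: R = k1 * lambda / NA
R = 0.71 * 193 / 0.63
R = 217.5 nm


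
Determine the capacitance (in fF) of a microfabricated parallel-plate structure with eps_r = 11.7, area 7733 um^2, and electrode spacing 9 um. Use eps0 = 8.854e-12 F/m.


Step 1: Convert area to m^2: A = 7733e-12 m^2
Step 2: Convert gap to m: d = 9e-6 m
Step 3: C = eps0 * eps_r * A / d
C = 8.854e-12 * 11.7 * 7733e-12 / 9e-6
Step 4: Convert to fF (multiply by 1e15).
C = 89.01 fF


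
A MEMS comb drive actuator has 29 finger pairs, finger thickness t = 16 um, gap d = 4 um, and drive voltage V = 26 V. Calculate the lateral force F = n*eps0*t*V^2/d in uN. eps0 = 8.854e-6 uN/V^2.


Step 1: Parameters: n=29, eps0=8.854e-6 uN/V^2, t=16 um, V=26 V, d=4 um
Step 2: V^2 = 676
Step 3: F = 29 * 8.854e-6 * 16 * 676 / 4
F = 0.694 uN


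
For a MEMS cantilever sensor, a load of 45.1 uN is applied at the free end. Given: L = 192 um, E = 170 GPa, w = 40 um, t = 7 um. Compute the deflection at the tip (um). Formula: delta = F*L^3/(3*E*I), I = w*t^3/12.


Step 1: Calculate the second moment of area.
I = w * t^3 / 12 = 40 * 7^3 / 12 = 1143.3333 um^4
Step 2: Convert E to consistent units (1 GPa = 1000 uN/um^2).
E = 170 GPa = 170000 uN/um^2
Step 3: Calculate tip deflection.
delta = F * L^3 / (3 * E * I)
delta = 45.1 * 192^3 / (3 * 170000 * 1143.3333)
delta = 0.5474 um


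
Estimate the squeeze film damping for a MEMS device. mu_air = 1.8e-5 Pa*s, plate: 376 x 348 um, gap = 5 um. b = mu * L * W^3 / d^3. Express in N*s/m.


Step 1: Convert to SI.
L = 376e-6 m, W = 348e-6 m, d = 5e-6 m
Step 2: W^3 = (348e-6)^3 = 4.21e-11 m^3
Step 3: d^3 = (5e-6)^3 = 1.25e-16 m^3
Step 4: b = 1.8e-5 * 376e-6 * 4.21e-11 / 1.25e-16
b = 2.28e-03 N*s/m


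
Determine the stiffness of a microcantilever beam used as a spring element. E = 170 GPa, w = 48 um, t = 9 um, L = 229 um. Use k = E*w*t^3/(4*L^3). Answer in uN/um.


Step 1: Convert E to consistent units (1 GPa = 1000 uN/um^2).
E = 170 GPa = 170000 uN/um^2
Step 2: Compute t^3 = 9^3 = 729
Step 3: Compute L^3 = 229^3 = 12008989
Step 4: k = 170000 * 48 * 729 / (4 * 12008989)
k = 123.8372 uN/um


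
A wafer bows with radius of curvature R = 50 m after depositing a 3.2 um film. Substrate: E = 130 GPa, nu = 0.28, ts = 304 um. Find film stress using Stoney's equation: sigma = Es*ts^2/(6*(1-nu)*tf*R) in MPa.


Step 1: Compute numerator: Es * ts^2 = 130 * 304^2 = 12014080 (GPa*um^2)
Step 2: Compute denominator (R in um): 6*(1-nu)*tf*R = 6*0.72*3.2*50e6 = 691200000.0 (um^2)
Step 3: sigma (GPa) = 12014080 / 691200000.0 = 1.7381e-02 GPa
Step 4: Convert to MPa (x1000): sigma = 17.4 MPa


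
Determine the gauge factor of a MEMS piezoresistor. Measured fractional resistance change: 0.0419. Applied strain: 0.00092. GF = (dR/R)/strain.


Step 1: Identify values.
dR/R = 0.0419, strain = 0.00092
Step 2: GF = (dR/R) / strain = 0.0419 / 0.00092
GF = 45.5


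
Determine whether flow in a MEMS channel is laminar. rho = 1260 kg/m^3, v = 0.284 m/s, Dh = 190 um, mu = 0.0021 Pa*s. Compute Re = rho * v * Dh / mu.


Step 1: Convert Dh to meters: Dh = 190e-6 m
Step 2: Re = rho * v * Dh / mu
Re = 1260 * 0.284 * 190e-6 / 0.0021
Re = 32.376
Since Re = 32.376 is below ~2300, the flow is laminar.


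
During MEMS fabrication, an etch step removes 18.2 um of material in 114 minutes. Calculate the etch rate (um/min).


Step 1: Etch rate = depth / time
Step 2: rate = 18.2 / 114
rate = 0.16 um/min


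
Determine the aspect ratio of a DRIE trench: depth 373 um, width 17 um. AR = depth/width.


Step 1: AR = depth / width
Step 2: AR = 373 / 17
AR = 21.9


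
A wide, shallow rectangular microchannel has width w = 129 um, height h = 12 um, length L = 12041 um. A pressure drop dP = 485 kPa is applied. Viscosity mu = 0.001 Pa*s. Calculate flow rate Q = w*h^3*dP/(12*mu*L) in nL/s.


Step 1: Convert all dimensions to SI (meters).
w = 129e-6 m, h = 12e-6 m, L = 12041e-6 m, dP = 485e3 Pa
Step 2: Q = w * h^3 * dP / (12 * mu * L)
Q = 129e-6 * (12e-6)^3 * 485e3 / (12 * 0.001 * 12041e-6) = 7.4822357e-10 m^3/s
Step 3: Convert Q from m^3/s to nL/s (1 m^3 = 1e12 nL, so multiply by 1e12).
Q = 748.224 nL/s


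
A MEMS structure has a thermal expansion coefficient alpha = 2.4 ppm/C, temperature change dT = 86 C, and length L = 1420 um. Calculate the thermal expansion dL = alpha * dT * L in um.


Step 1: Convert CTE: alpha = 2.4 ppm/C = 2.4e-6 /C
Step 2: dL = 2.4e-6 * 86 * 1420
dL = 0.2931 um


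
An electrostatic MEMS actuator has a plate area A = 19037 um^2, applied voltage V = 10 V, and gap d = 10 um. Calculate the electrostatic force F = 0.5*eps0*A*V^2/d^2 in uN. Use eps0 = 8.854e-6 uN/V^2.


Step 1: Identify parameters.
eps0 = 8.854e-6 uN/V^2, A = 19037 um^2, V = 10 V, d = 10 um
Step 2: Compute V^2 = 10^2 = 100
Step 3: Compute d^2 = 10^2 = 100
Step 4: F = 0.5 * 8.854e-6 * 19037 * 100 / 100
F = 0.084 uN


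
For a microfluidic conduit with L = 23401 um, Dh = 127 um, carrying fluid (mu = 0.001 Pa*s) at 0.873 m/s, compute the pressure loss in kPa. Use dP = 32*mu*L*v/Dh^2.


Step 1: Convert to SI: L = 23401e-6 m, Dh = 127e-6 m
Step 2: dP = 32 * 0.001 * 23401e-6 * 0.873 / (127e-6)^2
Step 3: dP = 40531.36 Pa
Step 4: Convert to kPa: dP = 40.53 kPa


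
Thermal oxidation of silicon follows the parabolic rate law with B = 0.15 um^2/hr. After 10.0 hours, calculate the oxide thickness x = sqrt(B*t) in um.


Step 1: Compute B*t = 0.15 * 10.0 = 1.5
Step 2: x = sqrt(1.5)
x = 1.225 um


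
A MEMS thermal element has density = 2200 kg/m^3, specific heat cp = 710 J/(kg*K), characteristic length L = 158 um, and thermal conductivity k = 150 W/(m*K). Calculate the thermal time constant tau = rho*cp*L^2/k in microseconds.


Step 1: Convert L to m: L = 158e-6 m
Step 2: L^2 = (158e-6)^2 = 2.4964e-08 m^2
Step 3: tau = 2200 * 710 * 2.4964e-08 / 150 = 2.5995845e-04 s
Step 4: Convert to microseconds (multiply by 1e6).
tau = 259.958 us


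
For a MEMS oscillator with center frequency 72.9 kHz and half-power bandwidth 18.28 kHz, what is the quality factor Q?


Step 1: Q = f0 / bandwidth
Step 2: Q = 72.9 / 18.28
Q = 4.0


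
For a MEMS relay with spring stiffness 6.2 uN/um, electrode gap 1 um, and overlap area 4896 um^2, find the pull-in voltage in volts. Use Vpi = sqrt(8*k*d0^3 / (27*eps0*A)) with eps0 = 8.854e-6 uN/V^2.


Step 1: Compute numerator: 8 * k * d0^3 = 8 * 6.2 * 1^3 = 49.6
Step 2: Compute denominator: 27 * eps0 * A = 27 * 8.854e-6 * 4896 = 1.170428
Step 3: Vpi = sqrt(49.6 / 1.170428)
Vpi = 6.51 V


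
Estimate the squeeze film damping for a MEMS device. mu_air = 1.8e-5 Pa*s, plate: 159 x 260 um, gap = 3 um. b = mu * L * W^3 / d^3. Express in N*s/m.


Step 1: Convert to SI.
L = 159e-6 m, W = 260e-6 m, d = 3e-6 m
Step 2: W^3 = (260e-6)^3 = 1.76e-11 m^3
Step 3: d^3 = (3e-6)^3 = 2.70e-17 m^3
Step 4: b = 1.8e-5 * 159e-6 * 1.76e-11 / 2.70e-17
b = 1.86e-03 N*s/m


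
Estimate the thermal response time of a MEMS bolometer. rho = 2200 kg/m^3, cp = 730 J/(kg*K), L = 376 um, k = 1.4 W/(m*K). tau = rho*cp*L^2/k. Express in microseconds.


Step 1: Convert L to m: L = 376e-6 m
Step 2: L^2 = (376e-6)^2 = 1.41376e-07 m^2
Step 3: tau = 2200 * 730 * 1.41376e-07 / 1.4 = 1.6217846857e-01 s
Step 4: Convert to microseconds (multiply by 1e6).
tau = 162178.469 us


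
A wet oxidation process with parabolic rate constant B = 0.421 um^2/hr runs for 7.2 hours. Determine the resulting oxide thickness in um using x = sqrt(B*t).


Step 1: Compute B*t = 0.421 * 7.2 = 3.0312
Step 2: x = sqrt(3.0312)
x = 1.741 um


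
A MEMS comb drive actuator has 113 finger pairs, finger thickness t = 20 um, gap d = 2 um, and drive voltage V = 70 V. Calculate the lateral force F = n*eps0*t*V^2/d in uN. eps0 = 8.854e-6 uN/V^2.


Step 1: Parameters: n=113, eps0=8.854e-6 uN/V^2, t=20 um, V=70 V, d=2 um
Step 2: V^2 = 4900
Step 3: F = 113 * 8.854e-6 * 20 * 4900 / 2
F = 49.025 uN


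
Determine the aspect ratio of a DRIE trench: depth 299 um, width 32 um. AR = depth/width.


Step 1: AR = depth / width
Step 2: AR = 299 / 32
AR = 9.3


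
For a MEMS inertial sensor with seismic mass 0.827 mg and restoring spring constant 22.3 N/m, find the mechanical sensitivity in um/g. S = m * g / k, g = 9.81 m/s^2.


Step 1: Convert mass: m = 0.827 mg = 8.27e-07 kg
Step 2: S = m * g / k = 8.27e-07 * 9.81 / 22.3
Step 3: S = 3.64e-07 m/g
Step 4: Convert to um/g: S = 0.364 um/g


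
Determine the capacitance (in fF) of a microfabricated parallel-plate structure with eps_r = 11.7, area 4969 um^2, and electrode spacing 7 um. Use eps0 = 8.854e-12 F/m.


Step 1: Convert area to m^2: A = 4969e-12 m^2
Step 2: Convert gap to m: d = 7e-6 m
Step 3: C = eps0 * eps_r * A / d
C = 8.854e-12 * 11.7 * 4969e-12 / 7e-6
Step 4: Convert to fF (multiply by 1e15).
C = 73.54 fF


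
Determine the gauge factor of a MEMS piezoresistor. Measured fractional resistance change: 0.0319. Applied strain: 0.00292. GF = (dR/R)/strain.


Step 1: Identify values.
dR/R = 0.0319, strain = 0.00292
Step 2: GF = (dR/R) / strain = 0.0319 / 0.00292
GF = 10.9


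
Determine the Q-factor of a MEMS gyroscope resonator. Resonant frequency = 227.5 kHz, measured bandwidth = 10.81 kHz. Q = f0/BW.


Step 1: Q = f0 / bandwidth
Step 2: Q = 227.5 / 10.81
Q = 21.0


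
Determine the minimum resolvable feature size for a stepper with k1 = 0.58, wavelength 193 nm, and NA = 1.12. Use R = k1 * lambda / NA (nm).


Step 1: Identify values: k1 = 0.58, lambda = 193 nm, NA = 1.12
Step 2: R = k1 * lambda / NA
R = 0.58 * 193 / 1.12
R = 99.9 nm


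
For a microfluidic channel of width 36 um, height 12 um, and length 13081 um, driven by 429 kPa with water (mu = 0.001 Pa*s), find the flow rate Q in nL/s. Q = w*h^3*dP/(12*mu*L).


Step 1: Convert all dimensions to SI (meters).
w = 36e-6 m, h = 12e-6 m, L = 13081e-6 m, dP = 429e3 Pa
Step 2: Q = w * h^3 * dP / (12 * mu * L)
Q = 36e-6 * (12e-6)^3 * 429e3 / (12 * 0.001 * 13081e-6) = 1.7001269e-10 m^3/s
Step 3: Convert Q from m^3/s to nL/s (1 m^3 = 1e12 nL, so multiply by 1e12).
Q = 170.013 nL/s


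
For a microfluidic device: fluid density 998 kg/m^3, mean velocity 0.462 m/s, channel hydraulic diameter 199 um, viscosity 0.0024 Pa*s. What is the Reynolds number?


Step 1: Convert Dh to meters: Dh = 199e-6 m
Step 2: Re = rho * v * Dh / mu
Re = 998 * 0.462 * 199e-6 / 0.0024
Re = 38.231


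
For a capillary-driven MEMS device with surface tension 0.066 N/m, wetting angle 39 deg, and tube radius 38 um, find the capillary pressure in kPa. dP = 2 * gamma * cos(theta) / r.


Step 1: cos(39 deg) = 0.7771
Step 2: Convert r to m: r = 38e-6 m
Step 3: dP = 2 * 0.066 * 0.7771 / 38e-6 = 2699.4 Pa
Step 4: Convert Pa to kPa (divide by 1000).
dP = 2.7 kPa


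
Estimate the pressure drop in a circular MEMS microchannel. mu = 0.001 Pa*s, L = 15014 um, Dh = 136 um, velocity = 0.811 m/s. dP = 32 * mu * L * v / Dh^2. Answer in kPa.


Step 1: Convert to SI: L = 15014e-6 m, Dh = 136e-6 m
Step 2: dP = 32 * 0.001 * 15014e-6 * 0.811 / (136e-6)^2
Step 3: dP = 21066.36 Pa
Step 4: Convert to kPa: dP = 21.07 kPa


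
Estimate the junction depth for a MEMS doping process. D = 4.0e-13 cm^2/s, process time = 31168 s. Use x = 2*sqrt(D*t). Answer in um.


Step 1: Compute D*t = 4.0e-13 * 31168 = 1.24672e-08 cm^2
Step 2: sqrt(D*t) = 1.11657e-04 cm
Step 3: x = 2 * 1.11657e-04 cm = 2.23314e-04 cm
Step 4: Convert to um (1 cm = 1e4 um): x = 2.233 um


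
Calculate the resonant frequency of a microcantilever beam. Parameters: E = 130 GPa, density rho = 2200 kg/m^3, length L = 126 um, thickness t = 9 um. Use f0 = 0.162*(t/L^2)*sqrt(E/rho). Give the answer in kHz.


Step 1: Convert units to SI.
t_SI = 9e-6 m, L_SI = 126e-6 m
Step 2: Calculate sqrt(E/rho).
sqrt(130e9 / 2200) = 7687.06 m/s
Step 3: Compute f0.
f0 = 0.162 * 9e-6 / (126e-6)^2 * 7687.06 = 705954.5 Hz = 705.95 kHz


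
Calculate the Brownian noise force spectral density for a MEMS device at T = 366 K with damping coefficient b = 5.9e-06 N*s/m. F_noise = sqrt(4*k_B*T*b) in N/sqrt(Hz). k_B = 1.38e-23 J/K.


Step 1: Compute 4 * k_B * T * b
= 4 * 1.38e-23 * 366 * 5.9e-06
= 1.1920e-25 N^2/Hz
Step 2: F_noise = sqrt(1.1920e-25)
F_noise = 3.45e-13 N/sqrt(Hz)


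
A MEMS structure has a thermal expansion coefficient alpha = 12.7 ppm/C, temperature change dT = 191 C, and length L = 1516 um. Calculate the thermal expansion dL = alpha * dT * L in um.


Step 1: Convert CTE: alpha = 12.7 ppm/C = 12.7e-6 /C
Step 2: dL = 12.7e-6 * 191 * 1516
dL = 3.6774 um


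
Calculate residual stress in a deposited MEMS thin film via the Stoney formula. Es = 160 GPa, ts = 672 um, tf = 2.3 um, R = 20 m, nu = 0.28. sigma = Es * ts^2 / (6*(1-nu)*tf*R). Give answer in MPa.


Step 1: Compute numerator: Es * ts^2 = 160 * 672^2 = 72253440 (GPa*um^2)
Step 2: Compute denominator (R in um): 6*(1-nu)*tf*R = 6*0.72*2.3*20e6 = 198720000.0 (um^2)
Step 3: sigma (GPa) = 72253440 / 198720000.0 = 3.63594e-01 GPa
Step 4: Convert to MPa (x1000): sigma = 363.6 MPa


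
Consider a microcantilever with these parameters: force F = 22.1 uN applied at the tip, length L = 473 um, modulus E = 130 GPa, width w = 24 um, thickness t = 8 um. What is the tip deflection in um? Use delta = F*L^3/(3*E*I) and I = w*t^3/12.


Step 1: Calculate the second moment of area.
I = w * t^3 / 12 = 24 * 8^3 / 12 = 1024.0 um^4
Step 2: Convert E to consistent units (1 GPa = 1000 uN/um^2).
E = 130 GPa = 130000 uN/um^2
Step 3: Calculate tip deflection.
delta = F * L^3 / (3 * E * I)
delta = 22.1 * 473^3 / (3 * 130000 * 1024.0)
delta = 5.8561 um


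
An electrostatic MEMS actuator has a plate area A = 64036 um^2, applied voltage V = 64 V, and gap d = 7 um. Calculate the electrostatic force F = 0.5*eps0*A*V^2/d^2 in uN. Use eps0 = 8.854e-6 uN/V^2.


Step 1: Identify parameters.
eps0 = 8.854e-6 uN/V^2, A = 64036 um^2, V = 64 V, d = 7 um
Step 2: Compute V^2 = 64^2 = 4096
Step 3: Compute d^2 = 7^2 = 49
Step 4: F = 0.5 * 8.854e-6 * 64036 * 4096 / 49
F = 23.697 uN


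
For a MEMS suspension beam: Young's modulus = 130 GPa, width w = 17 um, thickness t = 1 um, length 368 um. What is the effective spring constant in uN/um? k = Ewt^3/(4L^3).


Step 1: Convert E to consistent units (1 GPa = 1000 uN/um^2).
E = 130 GPa = 130000 uN/um^2
Step 2: Compute t^3 = 1^3 = 1
Step 3: Compute L^3 = 368^3 = 49836032
Step 4: k = 130000 * 17 * 1 / (4 * 49836032)
k = 0.0111 uN/um


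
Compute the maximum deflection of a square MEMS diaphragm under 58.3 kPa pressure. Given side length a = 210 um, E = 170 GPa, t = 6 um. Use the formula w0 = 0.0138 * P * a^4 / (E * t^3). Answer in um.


Step 1: Convert pressure to compatible units (E is in GPa, so P in GPa).
P = 58.3 kPa = 58.3e-6 GPa
Step 2: Compute numerator: 0.0138 * P * a^4.
a^4 = 210^4 = 1944810000
numerator = 0.0138 * 58.3e-6 * 1944810000 = 1.5647e+03
Step 3: Compute denominator: E * t^3 = 170 * 6^3 = 36720
Step 4: w0 = numerator / denominator = 1.5647e+03 / 36720 = 0.0426 um


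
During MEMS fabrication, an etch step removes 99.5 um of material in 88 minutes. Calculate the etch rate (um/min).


Step 1: Etch rate = depth / time
Step 2: rate = 99.5 / 88
rate = 1.131 um/min


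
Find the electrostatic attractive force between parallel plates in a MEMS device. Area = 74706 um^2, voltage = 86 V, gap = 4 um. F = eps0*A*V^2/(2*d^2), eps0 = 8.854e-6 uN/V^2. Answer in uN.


Step 1: Identify parameters.
eps0 = 8.854e-6 uN/V^2, A = 74706 um^2, V = 86 V, d = 4 um
Step 2: Compute V^2 = 86^2 = 7396
Step 3: Compute d^2 = 4^2 = 16
Step 4: F = 0.5 * 8.854e-6 * 74706 * 7396 / 16
F = 152.877 uN


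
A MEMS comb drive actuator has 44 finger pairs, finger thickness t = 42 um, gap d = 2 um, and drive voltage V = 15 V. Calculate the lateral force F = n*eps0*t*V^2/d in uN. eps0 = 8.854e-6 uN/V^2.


Step 1: Parameters: n=44, eps0=8.854e-6 uN/V^2, t=42 um, V=15 V, d=2 um
Step 2: V^2 = 225
Step 3: F = 44 * 8.854e-6 * 42 * 225 / 2
F = 1.841 uN


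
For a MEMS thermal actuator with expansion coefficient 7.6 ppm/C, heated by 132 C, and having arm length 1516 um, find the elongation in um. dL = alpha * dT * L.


Step 1: Convert CTE: alpha = 7.6 ppm/C = 7.6e-6 /C
Step 2: dL = 7.6e-6 * 132 * 1516
dL = 1.5209 um


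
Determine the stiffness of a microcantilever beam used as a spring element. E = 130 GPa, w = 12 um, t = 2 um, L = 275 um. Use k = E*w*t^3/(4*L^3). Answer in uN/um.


Step 1: Convert E to consistent units (1 GPa = 1000 uN/um^2).
E = 130 GPa = 130000 uN/um^2
Step 2: Compute t^3 = 2^3 = 8
Step 3: Compute L^3 = 275^3 = 20796875
Step 4: k = 130000 * 12 * 8 / (4 * 20796875)
k = 0.15 uN/um


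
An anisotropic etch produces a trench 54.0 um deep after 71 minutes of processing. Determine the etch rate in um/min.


Step 1: Etch rate = depth / time
Step 2: rate = 54.0 / 71
rate = 0.761 um/min


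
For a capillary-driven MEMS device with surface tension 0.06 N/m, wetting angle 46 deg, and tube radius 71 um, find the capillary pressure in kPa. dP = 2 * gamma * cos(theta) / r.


Step 1: cos(46 deg) = 0.6947
Step 2: Convert r to m: r = 71e-6 m
Step 3: dP = 2 * 0.06 * 0.6947 / 71e-6 = 1174.1 Pa
Step 4: Convert Pa to kPa (divide by 1000).
dP = 1.17 kPa


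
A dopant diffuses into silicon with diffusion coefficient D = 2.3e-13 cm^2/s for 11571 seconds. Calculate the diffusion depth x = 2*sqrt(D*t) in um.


Step 1: Compute D*t = 2.3e-13 * 11571 = 2.66133e-09 cm^2
Step 2: sqrt(D*t) = 5.15881e-05 cm
Step 3: x = 2 * 5.15881e-05 cm = 1.031762e-04 cm
Step 4: Convert to um (1 cm = 1e4 um): x = 1.032 um


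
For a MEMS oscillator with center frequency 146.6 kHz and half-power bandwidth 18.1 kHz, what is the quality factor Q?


Step 1: Q = f0 / bandwidth
Step 2: Q = 146.6 / 18.1
Q = 8.1


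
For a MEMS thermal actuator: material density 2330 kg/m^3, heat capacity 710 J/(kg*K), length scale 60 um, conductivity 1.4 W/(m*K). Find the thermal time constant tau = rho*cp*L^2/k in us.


Step 1: Convert L to m: L = 60e-6 m
Step 2: L^2 = (60e-6)^2 = 3.6e-09 m^2
Step 3: tau = 2330 * 710 * 3.6e-09 / 1.4 = 4.25391429e-03 s
Step 4: Convert to microseconds (multiply by 1e6).
tau = 4253.914 us


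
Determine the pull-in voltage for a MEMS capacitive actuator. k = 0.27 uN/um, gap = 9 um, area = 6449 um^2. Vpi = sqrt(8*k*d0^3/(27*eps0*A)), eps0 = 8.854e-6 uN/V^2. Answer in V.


Step 1: Compute numerator: 8 * k * d0^3 = 8 * 0.27 * 9^3 = 1574.64
Step 2: Compute denominator: 27 * eps0 * A = 27 * 8.854e-6 * 6449 = 1.541685
Step 3: Vpi = sqrt(1574.64 / 1.541685)
Vpi = 31.96 V


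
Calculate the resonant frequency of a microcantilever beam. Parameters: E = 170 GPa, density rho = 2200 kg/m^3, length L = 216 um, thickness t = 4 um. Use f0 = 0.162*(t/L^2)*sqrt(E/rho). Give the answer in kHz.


Step 1: Convert units to SI.
t_SI = 4e-6 m, L_SI = 216e-6 m
Step 2: Calculate sqrt(E/rho).
sqrt(170e9 / 2200) = 8790.49 m/s
Step 3: Compute f0.
f0 = 0.162 * 4e-6 / (216e-6)^2 * 8790.49 = 122090.1 Hz = 122.09 kHz


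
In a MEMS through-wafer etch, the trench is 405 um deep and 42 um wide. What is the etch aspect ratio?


Step 1: AR = depth / width
Step 2: AR = 405 / 42
AR = 9.6


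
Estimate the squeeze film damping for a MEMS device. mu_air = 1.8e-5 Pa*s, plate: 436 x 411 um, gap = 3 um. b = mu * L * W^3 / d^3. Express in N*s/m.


Step 1: Convert to SI.
L = 436e-6 m, W = 411e-6 m, d = 3e-6 m
Step 2: W^3 = (411e-6)^3 = 6.94e-11 m^3
Step 3: d^3 = (3e-6)^3 = 2.70e-17 m^3
Step 4: b = 1.8e-5 * 436e-6 * 6.94e-11 / 2.70e-17
b = 2.02e-02 N*s/m


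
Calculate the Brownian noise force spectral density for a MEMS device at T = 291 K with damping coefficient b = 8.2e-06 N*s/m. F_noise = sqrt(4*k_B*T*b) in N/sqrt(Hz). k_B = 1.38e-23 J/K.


Step 1: Compute 4 * k_B * T * b
= 4 * 1.38e-23 * 291 * 8.2e-06
= 1.3172e-25 N^2/Hz
Step 2: F_noise = sqrt(1.3172e-25)
F_noise = 3.63e-13 N/sqrt(Hz)


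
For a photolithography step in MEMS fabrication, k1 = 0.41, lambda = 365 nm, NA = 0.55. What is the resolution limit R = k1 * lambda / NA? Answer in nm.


Step 1: Identify values: k1 = 0.41, lambda = 365 nm, NA = 0.55
Step 2: R = k1 * lambda / NA
R = 0.41 * 365 / 0.55
R = 272.1 nm


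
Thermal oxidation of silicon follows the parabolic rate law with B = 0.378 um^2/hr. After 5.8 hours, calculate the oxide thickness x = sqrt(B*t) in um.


Step 1: Compute B*t = 0.378 * 5.8 = 2.1924
Step 2: x = sqrt(2.1924)
x = 1.481 um


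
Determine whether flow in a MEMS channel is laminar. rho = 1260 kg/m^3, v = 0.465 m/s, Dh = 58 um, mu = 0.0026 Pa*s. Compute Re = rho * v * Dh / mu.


Step 1: Convert Dh to meters: Dh = 58e-6 m
Step 2: Re = rho * v * Dh / mu
Re = 1260 * 0.465 * 58e-6 / 0.0026
Re = 13.07
Since Re = 13.07 is below ~2300, the flow is laminar.


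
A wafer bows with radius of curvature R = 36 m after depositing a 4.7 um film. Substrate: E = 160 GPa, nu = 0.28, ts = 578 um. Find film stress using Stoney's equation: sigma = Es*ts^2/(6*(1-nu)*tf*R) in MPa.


Step 1: Compute numerator: Es * ts^2 = 160 * 578^2 = 53453440 (GPa*um^2)
Step 2: Compute denominator (R in um): 6*(1-nu)*tf*R = 6*0.72*4.7*36e6 = 730944000.0 (um^2)
Step 3: sigma (GPa) = 53453440 / 730944000.0 = 7.3129e-02 GPa
Step 4: Convert to MPa (x1000): sigma = 73.1 MPa


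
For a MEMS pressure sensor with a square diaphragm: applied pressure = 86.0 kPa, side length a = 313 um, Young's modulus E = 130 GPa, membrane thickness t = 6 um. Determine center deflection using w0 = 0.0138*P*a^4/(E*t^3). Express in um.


Step 1: Convert pressure to compatible units (E is in GPa, so P in GPa).
P = 86.0 kPa = 86.0e-6 GPa
Step 2: Compute numerator: 0.0138 * P * a^4.
a^4 = 313^4 = 9597924961
numerator = 0.0138 * 86.0e-6 * 9597924961 = 1.13908e+04
Step 3: Compute denominator: E * t^3 = 130 * 6^3 = 28080
Step 4: w0 = numerator / denominator = 1.13908e+04 / 28080 = 0.4057 um


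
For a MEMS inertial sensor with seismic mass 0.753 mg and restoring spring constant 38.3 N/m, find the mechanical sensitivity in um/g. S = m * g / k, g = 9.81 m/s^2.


Step 1: Convert mass: m = 0.753 mg = 7.53e-07 kg
Step 2: S = m * g / k = 7.53e-07 * 9.81 / 38.3
Step 3: S = 1.93e-07 m/g
Step 4: Convert to um/g: S = 0.193 um/g


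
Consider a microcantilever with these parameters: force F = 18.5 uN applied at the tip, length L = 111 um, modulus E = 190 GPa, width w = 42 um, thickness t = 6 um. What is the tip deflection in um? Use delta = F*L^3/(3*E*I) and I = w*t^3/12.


Step 1: Calculate the second moment of area.
I = w * t^3 / 12 = 42 * 6^3 / 12 = 756.0 um^4
Step 2: Convert E to consistent units (1 GPa = 1000 uN/um^2).
E = 190 GPa = 190000 uN/um^2
Step 3: Calculate tip deflection.
delta = F * L^3 / (3 * E * I)
delta = 18.5 * 111^3 / (3 * 190000 * 756.0)
delta = 0.0587 um


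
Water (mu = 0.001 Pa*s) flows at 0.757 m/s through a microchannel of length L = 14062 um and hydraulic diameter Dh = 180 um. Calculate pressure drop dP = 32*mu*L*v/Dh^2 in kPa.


Step 1: Convert to SI: L = 14062e-6 m, Dh = 180e-6 m
Step 2: dP = 32 * 0.001 * 14062e-6 * 0.757 / (180e-6)^2
Step 3: dP = 10513.52 Pa
Step 4: Convert to kPa: dP = 10.51 kPa


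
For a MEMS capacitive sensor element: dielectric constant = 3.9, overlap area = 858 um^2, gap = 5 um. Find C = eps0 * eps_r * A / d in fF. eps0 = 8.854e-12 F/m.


Step 1: Convert area to m^2: A = 858e-12 m^2
Step 2: Convert gap to m: d = 5e-6 m
Step 3: C = eps0 * eps_r * A / d
C = 8.854e-12 * 3.9 * 858e-12 / 5e-6
Step 4: Convert to fF (multiply by 1e15).
C = 5.93 fF


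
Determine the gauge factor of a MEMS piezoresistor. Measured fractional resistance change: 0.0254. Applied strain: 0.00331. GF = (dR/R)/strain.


Step 1: Identify values.
dR/R = 0.0254, strain = 0.00331
Step 2: GF = (dR/R) / strain = 0.0254 / 0.00331
GF = 7.7


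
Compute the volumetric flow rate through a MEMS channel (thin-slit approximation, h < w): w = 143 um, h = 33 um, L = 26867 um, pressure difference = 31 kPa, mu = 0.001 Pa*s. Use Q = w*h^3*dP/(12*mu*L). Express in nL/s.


Step 1: Convert all dimensions to SI (meters).
w = 143e-6 m, h = 33e-6 m, L = 26867e-6 m, dP = 31e3 Pa
Step 2: Q = w * h^3 * dP / (12 * mu * L)
Q = 143e-6 * (33e-6)^3 * 31e3 / (12 * 0.001 * 26867e-6) = 4.9412762e-10 m^3/s
Step 3: Convert Q from m^3/s to nL/s (1 m^3 = 1e12 nL, so multiply by 1e12).
Q = 494.128 nL/s


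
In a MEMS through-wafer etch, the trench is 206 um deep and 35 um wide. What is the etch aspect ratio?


Step 1: AR = depth / width
Step 2: AR = 206 / 35
AR = 5.9


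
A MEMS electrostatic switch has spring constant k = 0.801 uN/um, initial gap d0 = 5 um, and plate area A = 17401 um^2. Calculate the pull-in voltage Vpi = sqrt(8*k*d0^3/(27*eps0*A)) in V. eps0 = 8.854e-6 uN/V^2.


Step 1: Compute numerator: 8 * k * d0^3 = 8 * 0.801 * 5^3 = 801.0
Step 2: Compute denominator: 27 * eps0 * A = 27 * 8.854e-6 * 17401 = 4.159848
Step 3: Vpi = sqrt(801.0 / 4.159848)
Vpi = 13.88 V


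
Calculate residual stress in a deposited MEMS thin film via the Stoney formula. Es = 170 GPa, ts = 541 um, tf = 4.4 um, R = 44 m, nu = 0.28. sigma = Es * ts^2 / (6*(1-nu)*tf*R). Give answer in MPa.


Step 1: Compute numerator: Es * ts^2 = 170 * 541^2 = 49755770 (GPa*um^2)
Step 2: Compute denominator (R in um): 6*(1-nu)*tf*R = 6*0.72*4.4*44e6 = 836352000.0 (um^2)
Step 3: sigma (GPa) = 49755770 / 836352000.0 = 5.9491e-02 GPa
Step 4: Convert to MPa (x1000): sigma = 59.5 MPa


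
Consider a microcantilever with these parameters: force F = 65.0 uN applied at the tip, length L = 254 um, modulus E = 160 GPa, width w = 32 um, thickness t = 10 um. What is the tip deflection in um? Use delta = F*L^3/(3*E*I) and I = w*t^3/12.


Step 1: Calculate the second moment of area.
I = w * t^3 / 12 = 32 * 10^3 / 12 = 2666.6667 um^4
Step 2: Convert E to consistent units (1 GPa = 1000 uN/um^2).
E = 160 GPa = 160000 uN/um^2
Step 3: Calculate tip deflection.
delta = F * L^3 / (3 * E * I)
delta = 65.0 * 254^3 / (3 * 160000 * 2666.6667)
delta = 0.8322 um


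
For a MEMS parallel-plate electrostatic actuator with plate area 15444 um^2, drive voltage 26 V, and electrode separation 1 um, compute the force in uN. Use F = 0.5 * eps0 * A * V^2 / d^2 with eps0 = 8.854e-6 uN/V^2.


Step 1: Identify parameters.
eps0 = 8.854e-6 uN/V^2, A = 15444 um^2, V = 26 V, d = 1 um
Step 2: Compute V^2 = 26^2 = 676
Step 3: Compute d^2 = 1^2 = 1
Step 4: F = 0.5 * 8.854e-6 * 15444 * 676 / 1
F = 46.219 uN


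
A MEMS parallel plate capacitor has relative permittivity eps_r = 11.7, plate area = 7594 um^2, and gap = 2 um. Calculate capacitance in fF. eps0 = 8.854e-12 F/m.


Step 1: Convert area to m^2: A = 7594e-12 m^2
Step 2: Convert gap to m: d = 2e-6 m
Step 3: C = eps0 * eps_r * A / d
C = 8.854e-12 * 11.7 * 7594e-12 / 2e-6
Step 4: Convert to fF (multiply by 1e15).
C = 393.34 fF


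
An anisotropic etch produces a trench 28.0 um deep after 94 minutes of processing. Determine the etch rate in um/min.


Step 1: Etch rate = depth / time
Step 2: rate = 28.0 / 94
rate = 0.298 um/min


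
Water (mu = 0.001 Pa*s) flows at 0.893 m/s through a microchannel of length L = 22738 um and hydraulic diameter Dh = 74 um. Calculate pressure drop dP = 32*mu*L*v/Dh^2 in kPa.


Step 1: Convert to SI: L = 22738e-6 m, Dh = 74e-6 m
Step 2: dP = 32 * 0.001 * 22738e-6 * 0.893 / (74e-6)^2
Step 3: dP = 118656.15 Pa
Step 4: Convert to kPa: dP = 118.66 kPa


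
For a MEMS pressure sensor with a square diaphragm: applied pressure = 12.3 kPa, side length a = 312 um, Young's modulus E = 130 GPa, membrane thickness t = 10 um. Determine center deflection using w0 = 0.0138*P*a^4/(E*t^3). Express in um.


Step 1: Convert pressure to compatible units (E is in GPa, so P in GPa).
P = 12.3 kPa = 12.3e-6 GPa
Step 2: Compute numerator: 0.0138 * P * a^4.
a^4 = 312^4 = 9475854336
numerator = 0.0138 * 12.3e-6 * 9475854336 = 1.6084e+03
Step 3: Compute denominator: E * t^3 = 130 * 10^3 = 130000
Step 4: w0 = numerator / denominator = 1.6084e+03 / 130000 = 0.0124 um


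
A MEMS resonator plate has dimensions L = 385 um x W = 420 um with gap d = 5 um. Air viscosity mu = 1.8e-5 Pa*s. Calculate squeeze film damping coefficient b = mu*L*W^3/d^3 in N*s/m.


Step 1: Convert to SI.
L = 385e-6 m, W = 420e-6 m, d = 5e-6 m
Step 2: W^3 = (420e-6)^3 = 7.41e-11 m^3
Step 3: d^3 = (5e-6)^3 = 1.25e-16 m^3
Step 4: b = 1.8e-5 * 385e-6 * 7.41e-11 / 1.25e-16
b = 4.11e-03 N*s/m


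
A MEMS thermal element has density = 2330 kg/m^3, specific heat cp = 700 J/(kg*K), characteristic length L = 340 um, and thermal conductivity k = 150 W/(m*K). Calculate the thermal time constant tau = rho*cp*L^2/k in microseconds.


Step 1: Convert L to m: L = 340e-6 m
Step 2: L^2 = (340e-6)^2 = 1.156e-07 m^2
Step 3: tau = 2330 * 700 * 1.156e-07 / 150 = 1.25695733e-03 s
Step 4: Convert to microseconds (multiply by 1e6).
tau = 1256.957 us


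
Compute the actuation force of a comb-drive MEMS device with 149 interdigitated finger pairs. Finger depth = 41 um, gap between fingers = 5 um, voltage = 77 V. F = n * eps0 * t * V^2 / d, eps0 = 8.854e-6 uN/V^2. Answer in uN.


Step 1: Parameters: n=149, eps0=8.854e-6 uN/V^2, t=41 um, V=77 V, d=5 um
Step 2: V^2 = 5929
Step 3: F = 149 * 8.854e-6 * 41 * 5929 / 5
F = 64.139 uN


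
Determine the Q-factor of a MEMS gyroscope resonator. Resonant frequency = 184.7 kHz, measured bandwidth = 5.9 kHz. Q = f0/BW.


Step 1: Q = f0 / bandwidth
Step 2: Q = 184.7 / 5.9
Q = 31.3


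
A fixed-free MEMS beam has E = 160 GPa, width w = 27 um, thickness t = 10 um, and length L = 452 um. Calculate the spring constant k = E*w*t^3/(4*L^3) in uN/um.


Step 1: Convert E to consistent units (1 GPa = 1000 uN/um^2).
E = 160 GPa = 160000 uN/um^2
Step 2: Compute t^3 = 10^3 = 1000
Step 3: Compute L^3 = 452^3 = 92345408
Step 4: k = 160000 * 27 * 1000 / (4 * 92345408)
k = 11.6952 uN/um


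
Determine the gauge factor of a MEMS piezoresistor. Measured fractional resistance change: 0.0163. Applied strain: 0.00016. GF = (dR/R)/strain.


Step 1: Identify values.
dR/R = 0.0163, strain = 0.00016
Step 2: GF = (dR/R) / strain = 0.0163 / 0.00016
GF = 101.9
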